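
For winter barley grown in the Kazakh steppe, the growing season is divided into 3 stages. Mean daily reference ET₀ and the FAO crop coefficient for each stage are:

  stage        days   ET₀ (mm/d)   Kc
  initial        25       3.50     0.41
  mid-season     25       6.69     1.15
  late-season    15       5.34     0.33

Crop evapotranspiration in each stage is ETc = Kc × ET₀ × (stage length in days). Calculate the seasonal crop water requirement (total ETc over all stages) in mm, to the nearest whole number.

initial: 0.41 × 3.50 × 25 = 35.88 mm
mid-season: 1.15 × 6.69 × 25 = 192.34 mm
late-season: 0.33 × 5.34 × 15 = 26.43 mm
Seasonal total = 254.65 mm

255 mm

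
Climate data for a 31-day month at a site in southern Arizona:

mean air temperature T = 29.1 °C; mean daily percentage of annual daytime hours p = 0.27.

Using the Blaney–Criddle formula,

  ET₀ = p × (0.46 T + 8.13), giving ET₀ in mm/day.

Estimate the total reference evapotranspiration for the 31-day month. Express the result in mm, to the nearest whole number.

ET₀ = 0.27 × (0.46 × 29.1 + 8.13) = 0.27 × 21.516 = 5.8093 mm/d
Monthly total = 5.8093 × 31 = 180.088 mm

180 mm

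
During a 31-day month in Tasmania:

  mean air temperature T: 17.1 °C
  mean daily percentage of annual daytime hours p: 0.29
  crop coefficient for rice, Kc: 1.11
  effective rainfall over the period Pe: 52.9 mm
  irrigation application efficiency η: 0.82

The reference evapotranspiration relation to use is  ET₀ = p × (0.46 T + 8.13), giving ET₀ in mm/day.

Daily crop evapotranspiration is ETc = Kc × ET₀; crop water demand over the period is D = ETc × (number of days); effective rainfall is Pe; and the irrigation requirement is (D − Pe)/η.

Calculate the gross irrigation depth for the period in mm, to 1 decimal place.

ET₀ = 0.29 × (0.46 × 17.1 + 8.13) = 0.29 × 15.996 = 4.6388 mm/d
ETc = Kc × ET₀ = 1.11 × 4.6388 = 5.1491 mm/d
Crop demand D = ETc × 31 d = 5.1491 × 31 = 159.622 mm
D − Pe = 159.622 − 52.9 = 106.722 mm
Gross irrigation = 106.722 / 0.82 = 130.149 mm

130.1 mm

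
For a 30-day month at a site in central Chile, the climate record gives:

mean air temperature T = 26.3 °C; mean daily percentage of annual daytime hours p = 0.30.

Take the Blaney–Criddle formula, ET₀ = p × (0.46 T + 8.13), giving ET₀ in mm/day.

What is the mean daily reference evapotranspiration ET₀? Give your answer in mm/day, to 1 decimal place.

6.1 mm/day

ET₀ = 0.30 × (0.46 × 26.3 + 8.13) = 0.30 × 20.228 = 6.0684 mm/d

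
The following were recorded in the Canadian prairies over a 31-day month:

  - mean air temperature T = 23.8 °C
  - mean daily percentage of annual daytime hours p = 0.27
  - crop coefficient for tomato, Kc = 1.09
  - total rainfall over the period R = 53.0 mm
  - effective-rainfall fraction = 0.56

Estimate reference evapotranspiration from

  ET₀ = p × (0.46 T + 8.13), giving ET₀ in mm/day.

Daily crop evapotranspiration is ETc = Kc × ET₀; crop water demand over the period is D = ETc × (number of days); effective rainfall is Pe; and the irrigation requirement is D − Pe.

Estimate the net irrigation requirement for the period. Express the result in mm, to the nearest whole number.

144 mm

ET₀ = 0.27 × (0.46 × 23.8 + 8.13) = 0.27 × 19.078 = 5.1511 mm/d
ETc = Kc × ET₀ = 1.09 × 5.1511 = 5.6147 mm/d
Crop demand D = ETc × 31 d = 5.6147 × 31 = 174.056 mm
Pe = 0.56 × 53.0 = 29.680 mm
D − Pe = 174.056 − 29.680 = 144.376 mm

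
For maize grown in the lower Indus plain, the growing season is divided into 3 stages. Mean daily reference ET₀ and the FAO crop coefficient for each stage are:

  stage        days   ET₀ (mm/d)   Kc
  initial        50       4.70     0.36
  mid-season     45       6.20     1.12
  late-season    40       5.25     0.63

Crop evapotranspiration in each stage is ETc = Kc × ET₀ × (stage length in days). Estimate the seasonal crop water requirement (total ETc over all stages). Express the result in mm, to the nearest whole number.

initial: 0.36 × 4.70 × 50 = 84.60 mm
mid-season: 1.12 × 6.20 × 45 = 312.48 mm
late-season: 0.63 × 5.25 × 40 = 132.30 mm
Seasonal total = 529.38 mm

529 mm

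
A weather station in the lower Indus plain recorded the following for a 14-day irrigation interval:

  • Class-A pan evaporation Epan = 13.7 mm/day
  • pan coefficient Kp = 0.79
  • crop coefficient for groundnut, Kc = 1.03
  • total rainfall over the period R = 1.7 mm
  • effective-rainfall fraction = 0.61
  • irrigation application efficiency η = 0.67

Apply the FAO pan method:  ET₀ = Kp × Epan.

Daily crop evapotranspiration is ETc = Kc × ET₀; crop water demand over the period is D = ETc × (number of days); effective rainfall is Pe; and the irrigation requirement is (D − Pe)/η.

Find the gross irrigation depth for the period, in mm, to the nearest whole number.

231 mm

ET₀ = 0.79 × 13.7 = 10.8230 mm/d
ETc = Kc × ET₀ = 1.03 × 10.8230 = 11.1477 mm/d
Crop demand D = ETc × 14 d = 11.1477 × 14 = 156.068 mm
Pe = 0.61 × 1.7 = 1.037 mm
D − Pe = 156.068 − 1.037 = 155.031 mm
Gross irrigation = 155.031 / 0.67 = 231.390 mm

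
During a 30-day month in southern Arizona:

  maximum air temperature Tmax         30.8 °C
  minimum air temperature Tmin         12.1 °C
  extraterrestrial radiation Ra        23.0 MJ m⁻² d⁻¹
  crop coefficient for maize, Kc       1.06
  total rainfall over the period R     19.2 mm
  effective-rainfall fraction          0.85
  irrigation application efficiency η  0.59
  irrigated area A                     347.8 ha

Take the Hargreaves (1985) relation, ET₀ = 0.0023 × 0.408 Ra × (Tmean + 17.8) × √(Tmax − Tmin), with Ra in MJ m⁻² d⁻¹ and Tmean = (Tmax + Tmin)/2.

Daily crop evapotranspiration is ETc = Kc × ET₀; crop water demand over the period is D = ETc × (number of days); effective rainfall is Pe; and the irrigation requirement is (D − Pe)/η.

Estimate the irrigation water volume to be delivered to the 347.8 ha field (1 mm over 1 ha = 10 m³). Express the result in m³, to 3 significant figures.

591000 m³

Tmean = (30.8 + 12.1)/2 = 21.45 °C
0.408 Ra = 0.408 × 23.0 = 9.3840 mm/d equivalent
ET₀ = 0.0023 × 9.3840 × (21.45 + 17.8) × √18.7 = 0.0023 × 9.3840 × 39.25 × 4.3243 = 3.6633 mm/d
ETc = Kc × ET₀ = 1.06 × 3.6633 = 3.8831 mm/d
Crop demand D = ETc × 30 d = 3.8831 × 30 = 116.493 mm
Pe = 0.85 × 19.2 = 16.320 mm
D − Pe = 116.493 − 16.320 = 100.173 mm
Gross irrigation = 100.173 / 0.59 = 169.785 mm
Volume = 169.785 mm × 347.8 ha × 10 = 590512.2 m³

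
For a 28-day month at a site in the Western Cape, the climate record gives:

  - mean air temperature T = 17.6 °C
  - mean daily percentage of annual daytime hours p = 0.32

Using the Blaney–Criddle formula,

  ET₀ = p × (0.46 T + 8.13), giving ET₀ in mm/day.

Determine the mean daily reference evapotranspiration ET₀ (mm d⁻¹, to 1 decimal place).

5.2 mm d⁻¹

ET₀ = 0.32 × (0.46 × 17.6 + 8.13) = 0.32 × 16.226 = 5.1923 mm/d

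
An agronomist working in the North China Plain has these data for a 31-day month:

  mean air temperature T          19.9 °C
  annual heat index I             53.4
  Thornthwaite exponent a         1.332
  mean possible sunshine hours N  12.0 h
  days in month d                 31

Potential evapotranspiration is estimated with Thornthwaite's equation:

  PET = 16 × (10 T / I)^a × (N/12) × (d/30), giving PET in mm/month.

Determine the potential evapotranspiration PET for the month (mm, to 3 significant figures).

10T/I = 10 × 19.9 / 53.4 = 3.7266
(10T/I)^a = 3.7266^1.332 = 5.7675
Uncorrected PET = 16 × 5.7675 = 92.280 mm
Correction = (N/12)(d/30) = (12.0/12)(31/30) = 1.0333
PET = 92.280 × 1.0333 = 95.353 mm/month

95.4 mm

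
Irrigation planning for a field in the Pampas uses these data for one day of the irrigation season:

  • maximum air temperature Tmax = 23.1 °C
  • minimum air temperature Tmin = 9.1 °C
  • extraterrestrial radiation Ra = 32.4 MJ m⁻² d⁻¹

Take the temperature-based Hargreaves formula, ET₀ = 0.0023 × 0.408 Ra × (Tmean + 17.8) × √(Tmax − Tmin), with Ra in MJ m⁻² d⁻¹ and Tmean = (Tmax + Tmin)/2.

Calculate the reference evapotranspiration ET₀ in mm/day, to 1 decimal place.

3.9 mm/day

Tmean = (23.1 + 9.1)/2 = 16.10 °C
0.408 Ra = 0.408 × 32.4 = 13.2192 mm/d equivalent
ET₀ = 0.0023 × 13.2192 × (16.10 + 17.8) × √14.0 = 0.0023 × 13.2192 × 33.90 × 3.7417 = 3.8566 mm/d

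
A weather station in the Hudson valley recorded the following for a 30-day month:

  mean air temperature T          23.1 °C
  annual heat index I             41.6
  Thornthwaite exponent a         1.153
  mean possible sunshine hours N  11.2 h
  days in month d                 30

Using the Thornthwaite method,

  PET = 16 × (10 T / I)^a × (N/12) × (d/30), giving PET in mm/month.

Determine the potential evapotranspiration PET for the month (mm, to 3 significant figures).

10T/I = 10 × 23.1 / 41.6 = 5.5529
(10T/I)^a = 5.5529^1.153 = 7.2182
Uncorrected PET = 16 × 7.2182 = 115.491 mm
Correction = (N/12)(d/30) = (11.2/12)(30/30) = 0.9333
PET = 115.491 × 0.9333 = 107.788 mm/month

108 mm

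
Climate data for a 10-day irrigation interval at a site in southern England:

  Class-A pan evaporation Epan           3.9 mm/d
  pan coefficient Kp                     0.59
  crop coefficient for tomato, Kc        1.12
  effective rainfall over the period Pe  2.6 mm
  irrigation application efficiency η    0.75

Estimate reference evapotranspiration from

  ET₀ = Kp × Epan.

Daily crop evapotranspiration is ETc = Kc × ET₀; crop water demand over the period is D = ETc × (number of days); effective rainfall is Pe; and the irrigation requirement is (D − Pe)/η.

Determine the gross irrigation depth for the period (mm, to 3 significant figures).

ET₀ = 0.59 × 3.9 = 2.3010 mm/d
ETc = Kc × ET₀ = 1.12 × 2.3010 = 2.5771 mm/d
Crop demand D = ETc × 10 d = 2.5771 × 10 = 25.771 mm
D − Pe = 25.771 − 2.6 = 23.171 mm
Gross irrigation = 23.171 / 0.75 = 30.895 mm

30.9 mm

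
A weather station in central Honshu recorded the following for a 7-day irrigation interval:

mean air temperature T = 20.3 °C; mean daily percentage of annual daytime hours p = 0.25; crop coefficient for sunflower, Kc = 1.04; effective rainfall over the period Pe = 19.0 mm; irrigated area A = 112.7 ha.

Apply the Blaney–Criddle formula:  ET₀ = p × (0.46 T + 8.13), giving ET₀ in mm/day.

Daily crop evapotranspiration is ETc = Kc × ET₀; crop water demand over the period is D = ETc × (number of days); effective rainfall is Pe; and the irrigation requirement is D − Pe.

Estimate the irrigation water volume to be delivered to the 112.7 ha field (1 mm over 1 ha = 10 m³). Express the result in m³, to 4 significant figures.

14420 m³

ET₀ = 0.25 × (0.46 × 20.3 + 8.13) = 0.25 × 17.468 = 4.3670 mm/d
ETc = Kc × ET₀ = 1.04 × 4.3670 = 4.5417 mm/d
Crop demand D = ETc × 7 d = 4.5417 × 7 = 31.792 mm
D − Pe = 31.792 − 19.0 = 12.792 mm
Volume = 12.792 mm × 112.7 ha × 10 = 14416.6 m³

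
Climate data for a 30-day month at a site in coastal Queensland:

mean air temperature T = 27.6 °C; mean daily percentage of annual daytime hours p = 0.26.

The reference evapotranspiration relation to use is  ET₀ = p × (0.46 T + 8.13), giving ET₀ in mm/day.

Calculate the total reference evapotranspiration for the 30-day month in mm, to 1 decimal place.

ET₀ = 0.26 × (0.46 × 27.6 + 8.13) = 0.26 × 20.826 = 5.4148 mm/d
Monthly total = 5.4148 × 30 = 162.444 mm

162.4 mm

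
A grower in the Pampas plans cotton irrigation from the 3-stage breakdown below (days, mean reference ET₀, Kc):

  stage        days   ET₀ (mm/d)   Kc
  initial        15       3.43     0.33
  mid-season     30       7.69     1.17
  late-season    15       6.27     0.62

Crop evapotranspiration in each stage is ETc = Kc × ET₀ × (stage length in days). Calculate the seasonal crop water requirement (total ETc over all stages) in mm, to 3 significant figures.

345 mm

initial: 0.33 × 3.43 × 15 = 16.98 mm
mid-season: 1.17 × 7.69 × 30 = 269.92 mm
late-season: 0.62 × 6.27 × 15 = 58.31 mm
Seasonal total = 345.21 mm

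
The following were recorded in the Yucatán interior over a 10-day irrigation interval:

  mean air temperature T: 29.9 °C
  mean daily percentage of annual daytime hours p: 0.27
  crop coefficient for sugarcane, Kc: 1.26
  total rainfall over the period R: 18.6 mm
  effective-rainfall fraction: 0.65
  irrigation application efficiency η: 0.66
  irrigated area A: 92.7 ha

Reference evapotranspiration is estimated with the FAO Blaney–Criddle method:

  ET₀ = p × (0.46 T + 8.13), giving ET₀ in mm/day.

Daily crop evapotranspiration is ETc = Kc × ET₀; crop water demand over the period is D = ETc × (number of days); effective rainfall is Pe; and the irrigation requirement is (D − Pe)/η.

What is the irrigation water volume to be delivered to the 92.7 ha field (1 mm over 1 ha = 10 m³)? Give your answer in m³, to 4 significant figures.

ET₀ = 0.27 × (0.46 × 29.9 + 8.13) = 0.27 × 21.884 = 5.9087 mm/d
ETc = Kc × ET₀ = 1.26 × 5.9087 = 7.4450 mm/d
Crop demand D = ETc × 10 d = 7.4450 × 10 = 74.450 mm
Pe = 0.65 × 18.6 = 12.090 mm
D − Pe = 74.450 − 12.090 = 62.360 mm
Gross irrigation = 62.360 / 0.66 = 94.485 mm
Volume = 94.485 mm × 92.7 ha × 10 = 87587.6 m³

87590 m³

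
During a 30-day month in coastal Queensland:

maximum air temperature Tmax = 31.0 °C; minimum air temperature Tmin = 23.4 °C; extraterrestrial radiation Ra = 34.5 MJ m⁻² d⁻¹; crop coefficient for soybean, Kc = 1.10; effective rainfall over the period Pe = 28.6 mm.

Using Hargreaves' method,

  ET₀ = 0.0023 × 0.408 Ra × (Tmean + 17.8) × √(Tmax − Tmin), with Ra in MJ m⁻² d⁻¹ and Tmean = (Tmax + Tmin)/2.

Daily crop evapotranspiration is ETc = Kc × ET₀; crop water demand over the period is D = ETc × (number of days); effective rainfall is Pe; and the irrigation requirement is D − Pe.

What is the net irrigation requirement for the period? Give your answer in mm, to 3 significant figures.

Tmean = (31.0 + 23.4)/2 = 27.20 °C
0.408 Ra = 0.408 × 34.5 = 14.0760 mm/d equivalent
ET₀ = 0.0023 × 14.0760 × (27.20 + 17.8) × √7.6 = 0.0023 × 14.0760 × 45.00 × 2.7568 = 4.0163 mm/d
ETc = Kc × ET₀ = 1.10 × 4.0163 = 4.4179 mm/d
Crop demand D = ETc × 30 d = 4.4179 × 30 = 132.537 mm
D − Pe = 132.537 − 28.6 = 103.937 mm

104 mm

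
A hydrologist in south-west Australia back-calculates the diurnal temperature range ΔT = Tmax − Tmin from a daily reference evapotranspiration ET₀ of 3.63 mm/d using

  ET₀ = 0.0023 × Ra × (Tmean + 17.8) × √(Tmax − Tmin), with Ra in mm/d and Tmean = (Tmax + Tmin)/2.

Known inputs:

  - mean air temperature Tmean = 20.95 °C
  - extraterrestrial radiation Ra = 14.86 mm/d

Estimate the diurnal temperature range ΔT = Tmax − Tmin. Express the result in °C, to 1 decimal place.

7.5 °C

√ΔT = ET₀ / [0.0023 × Ra × (Tmean+17.8)] = 3.63 / (0.0023 × 14.86 × 38.75) = 2.7409
ΔT = 2.7409² = 7.513 °C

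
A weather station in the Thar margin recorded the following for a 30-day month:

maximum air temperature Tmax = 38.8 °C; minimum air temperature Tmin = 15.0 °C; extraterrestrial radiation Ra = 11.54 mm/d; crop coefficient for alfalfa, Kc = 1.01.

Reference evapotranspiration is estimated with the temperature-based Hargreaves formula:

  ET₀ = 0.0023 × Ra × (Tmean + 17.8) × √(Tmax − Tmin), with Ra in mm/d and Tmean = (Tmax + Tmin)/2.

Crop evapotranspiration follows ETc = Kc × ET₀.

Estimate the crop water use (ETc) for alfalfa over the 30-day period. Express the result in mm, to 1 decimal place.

Tmean = (38.8 + 15.0)/2 = 26.90 °C
ET₀ = 0.0023 × 11.54 × (26.90 + 17.8) × √23.8 = 0.0023 × 11.54 × 44.70 × 4.8785 = 5.7880 mm/d
ETc = Kc × ET₀ = 1.01 × 5.7880 = 5.8459 mm/d
Over 30 days: 5.8459 × 30 = 175.377 mm

175.4 mm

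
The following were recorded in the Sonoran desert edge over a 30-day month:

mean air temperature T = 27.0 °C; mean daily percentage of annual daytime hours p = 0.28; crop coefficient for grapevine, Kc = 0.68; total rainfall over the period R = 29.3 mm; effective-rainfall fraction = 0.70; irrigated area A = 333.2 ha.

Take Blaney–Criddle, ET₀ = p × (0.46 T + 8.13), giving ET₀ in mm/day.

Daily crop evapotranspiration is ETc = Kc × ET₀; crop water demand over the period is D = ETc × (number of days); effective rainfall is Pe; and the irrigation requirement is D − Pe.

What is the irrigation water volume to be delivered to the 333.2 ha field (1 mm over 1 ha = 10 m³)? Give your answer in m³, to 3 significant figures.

ET₀ = 0.28 × (0.46 × 27.0 + 8.13) = 0.28 × 20.550 = 5.7540 mm/d
ETc = Kc × ET₀ = 0.68 × 5.7540 = 3.9127 mm/d
Crop demand D = ETc × 30 d = 3.9127 × 30 = 117.381 mm
Pe = 0.70 × 29.3 = 20.510 mm
D − Pe = 117.381 − 20.510 = 96.871 mm
Volume = 96.871 mm × 333.2 ha × 10 = 322774.2 m³

323000 m³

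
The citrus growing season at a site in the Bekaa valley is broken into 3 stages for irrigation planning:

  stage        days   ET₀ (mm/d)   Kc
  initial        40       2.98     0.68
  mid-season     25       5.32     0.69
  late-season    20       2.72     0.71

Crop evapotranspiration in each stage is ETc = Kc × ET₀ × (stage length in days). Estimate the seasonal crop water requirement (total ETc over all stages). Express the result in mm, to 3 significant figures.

211 mm

initial: 0.68 × 2.98 × 40 = 81.06 mm
mid-season: 0.69 × 5.32 × 25 = 91.77 mm
late-season: 0.71 × 2.72 × 20 = 38.62 mm
Seasonal total = 211.45 mm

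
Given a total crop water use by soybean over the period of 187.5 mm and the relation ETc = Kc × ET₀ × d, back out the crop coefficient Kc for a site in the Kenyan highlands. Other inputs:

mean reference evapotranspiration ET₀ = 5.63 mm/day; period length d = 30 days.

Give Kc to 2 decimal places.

ETc = Kc × ET₀ × d  ⇒  Kc = ETc / (ET₀ × d)
Kc = 187.5 / (5.63 × 30) = 187.5 / 168.90 = 1.1101

1.11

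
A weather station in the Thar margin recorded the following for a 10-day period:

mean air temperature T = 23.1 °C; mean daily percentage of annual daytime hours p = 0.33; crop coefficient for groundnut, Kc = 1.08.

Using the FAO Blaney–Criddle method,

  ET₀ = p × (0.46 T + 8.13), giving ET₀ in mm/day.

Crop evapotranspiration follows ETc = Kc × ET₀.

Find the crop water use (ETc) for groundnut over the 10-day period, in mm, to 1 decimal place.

66.8 mm

ET₀ = 0.33 × (0.46 × 23.1 + 8.13) = 0.33 × 18.756 = 6.1895 mm/d
ETc = Kc × ET₀ = 1.08 × 6.1895 = 6.6847 mm/d
Over 10 days: 6.6847 × 10 = 66.847 mm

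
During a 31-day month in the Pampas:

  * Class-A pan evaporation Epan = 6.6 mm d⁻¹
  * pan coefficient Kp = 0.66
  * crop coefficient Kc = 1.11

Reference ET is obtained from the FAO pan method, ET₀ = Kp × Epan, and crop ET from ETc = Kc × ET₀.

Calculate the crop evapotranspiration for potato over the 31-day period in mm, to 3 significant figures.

ET₀ = 0.66 × 6.6 = 4.3560 mm/d
ETc = Kc × ET₀ = 1.11 × 4.3560 = 4.8352 mm/d
Over 31 days: 4.8352 × 31 = 149.891 mm

150 mm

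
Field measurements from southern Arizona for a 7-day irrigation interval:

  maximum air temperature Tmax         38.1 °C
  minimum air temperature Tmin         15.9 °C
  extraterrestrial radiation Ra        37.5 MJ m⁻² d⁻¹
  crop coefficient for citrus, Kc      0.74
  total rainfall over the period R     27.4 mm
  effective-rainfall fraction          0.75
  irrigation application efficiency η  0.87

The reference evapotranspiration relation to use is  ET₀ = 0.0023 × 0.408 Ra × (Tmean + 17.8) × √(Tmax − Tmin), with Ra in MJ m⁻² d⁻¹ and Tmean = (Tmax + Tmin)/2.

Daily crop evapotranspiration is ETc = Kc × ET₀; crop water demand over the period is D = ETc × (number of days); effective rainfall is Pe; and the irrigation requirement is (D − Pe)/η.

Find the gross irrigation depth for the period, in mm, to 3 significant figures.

20.6 mm

Tmean = (38.1 + 15.9)/2 = 27.00 °C
0.408 Ra = 0.408 × 37.5 = 15.3000 mm/d equivalent
ET₀ = 0.0023 × 15.3000 × (27.00 + 17.8) × √22.2 = 0.0023 × 15.3000 × 44.80 × 4.7117 = 7.4281 mm/d
ETc = Kc × ET₀ = 0.74 × 7.4281 = 5.4968 mm/d
Crop demand D = ETc × 7 d = 5.4968 × 7 = 38.478 mm
Pe = 0.75 × 27.4 = 20.550 mm
D − Pe = 38.478 − 20.550 = 17.928 mm
Gross irrigation = 17.928 / 0.87 = 20.607 mm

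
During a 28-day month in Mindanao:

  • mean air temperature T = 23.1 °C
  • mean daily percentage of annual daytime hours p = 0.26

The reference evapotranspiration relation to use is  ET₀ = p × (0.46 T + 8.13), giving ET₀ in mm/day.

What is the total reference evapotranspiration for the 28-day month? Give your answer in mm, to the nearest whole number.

ET₀ = 0.26 × (0.46 × 23.1 + 8.13) = 0.26 × 18.756 = 4.8766 mm/d
Monthly total = 4.8766 × 28 = 136.545 mm

137 mm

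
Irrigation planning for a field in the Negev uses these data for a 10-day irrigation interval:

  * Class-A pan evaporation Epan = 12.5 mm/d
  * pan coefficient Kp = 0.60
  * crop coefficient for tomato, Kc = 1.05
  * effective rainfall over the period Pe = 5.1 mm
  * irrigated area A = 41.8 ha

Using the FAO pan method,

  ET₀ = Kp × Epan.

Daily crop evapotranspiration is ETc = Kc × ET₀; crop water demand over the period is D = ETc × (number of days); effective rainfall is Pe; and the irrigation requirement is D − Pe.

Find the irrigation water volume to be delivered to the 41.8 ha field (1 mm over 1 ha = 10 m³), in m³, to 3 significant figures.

ET₀ = 0.60 × 12.5 = 7.5000 mm/d
ETc = Kc × ET₀ = 1.05 × 7.5000 = 7.8750 mm/d
Crop demand D = ETc × 10 d = 7.8750 × 10 = 78.750 mm
D − Pe = 78.750 − 5.1 = 73.650 mm
Volume = 73.650 mm × 41.8 ha × 10 = 30785.7 m³

30800 m³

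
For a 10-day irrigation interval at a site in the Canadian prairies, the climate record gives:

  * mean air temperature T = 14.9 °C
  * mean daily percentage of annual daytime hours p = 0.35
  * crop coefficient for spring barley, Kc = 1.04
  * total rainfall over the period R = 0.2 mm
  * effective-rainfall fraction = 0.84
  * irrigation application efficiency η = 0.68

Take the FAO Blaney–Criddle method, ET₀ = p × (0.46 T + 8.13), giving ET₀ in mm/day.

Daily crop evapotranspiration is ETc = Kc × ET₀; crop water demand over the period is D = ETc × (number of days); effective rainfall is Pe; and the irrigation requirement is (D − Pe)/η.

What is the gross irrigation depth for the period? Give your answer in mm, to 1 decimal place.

80.0 mm

ET₀ = 0.35 × (0.46 × 14.9 + 8.13) = 0.35 × 14.984 = 5.2444 mm/d
ETc = Kc × ET₀ = 1.04 × 5.2444 = 5.4542 mm/d
Crop demand D = ETc × 10 d = 5.4542 × 10 = 54.542 mm
Pe = 0.84 × 0.2 = 0.168 mm
D − Pe = 54.542 − 0.168 = 54.374 mm
Gross irrigation = 54.374 / 0.68 = 79.962 mm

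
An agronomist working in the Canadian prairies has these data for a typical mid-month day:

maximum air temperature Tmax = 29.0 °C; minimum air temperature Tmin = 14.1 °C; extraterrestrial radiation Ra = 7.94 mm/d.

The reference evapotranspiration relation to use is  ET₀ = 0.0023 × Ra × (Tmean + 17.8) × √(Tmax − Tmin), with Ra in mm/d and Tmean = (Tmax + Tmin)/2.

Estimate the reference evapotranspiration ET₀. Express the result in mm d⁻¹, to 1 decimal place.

2.8 mm d⁻¹

Tmean = (29.0 + 14.1)/2 = 21.55 °C
ET₀ = 0.0023 × 7.94 × (21.55 + 17.8) × √14.9 = 0.0023 × 7.94 × 39.35 × 3.8601 = 2.7739 mm/d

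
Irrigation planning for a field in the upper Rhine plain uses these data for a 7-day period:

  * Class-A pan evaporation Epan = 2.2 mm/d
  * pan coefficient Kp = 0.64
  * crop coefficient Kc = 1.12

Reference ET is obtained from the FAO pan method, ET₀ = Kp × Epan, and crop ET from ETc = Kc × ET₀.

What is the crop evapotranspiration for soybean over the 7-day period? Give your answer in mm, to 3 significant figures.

ET₀ = 0.64 × 2.2 = 1.4080 mm/d
ETc = Kc × ET₀ = 1.12 × 1.4080 = 1.5770 mm/d
Over 7 days: 1.5770 × 7 = 11.039 mm

11.0 mm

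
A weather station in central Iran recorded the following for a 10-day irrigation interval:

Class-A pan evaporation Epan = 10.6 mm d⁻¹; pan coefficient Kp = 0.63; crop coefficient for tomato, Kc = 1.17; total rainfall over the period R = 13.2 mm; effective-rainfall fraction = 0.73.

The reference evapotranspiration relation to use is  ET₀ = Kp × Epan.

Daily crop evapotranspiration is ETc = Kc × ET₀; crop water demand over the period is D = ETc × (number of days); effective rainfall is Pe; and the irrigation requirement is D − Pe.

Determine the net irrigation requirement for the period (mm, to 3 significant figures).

ET₀ = 0.63 × 10.6 = 6.6780 mm/d
ETc = Kc × ET₀ = 1.17 × 6.6780 = 7.8133 mm/d
Crop demand D = ETc × 10 d = 7.8133 × 10 = 78.133 mm
Pe = 0.73 × 13.2 = 9.636 mm
D − Pe = 78.133 − 9.636 = 68.497 mm

68.5 mm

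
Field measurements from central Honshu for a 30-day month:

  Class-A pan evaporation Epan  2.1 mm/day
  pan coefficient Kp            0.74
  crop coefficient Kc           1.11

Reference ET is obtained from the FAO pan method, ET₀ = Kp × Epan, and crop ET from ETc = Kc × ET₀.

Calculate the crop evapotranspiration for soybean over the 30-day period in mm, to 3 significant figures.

ET₀ = 0.74 × 2.1 = 1.5540 mm/d
ETc = Kc × ET₀ = 1.11 × 1.5540 = 1.7249 mm/d
Over 30 days: 1.7249 × 30 = 51.747 mm

51.7 mm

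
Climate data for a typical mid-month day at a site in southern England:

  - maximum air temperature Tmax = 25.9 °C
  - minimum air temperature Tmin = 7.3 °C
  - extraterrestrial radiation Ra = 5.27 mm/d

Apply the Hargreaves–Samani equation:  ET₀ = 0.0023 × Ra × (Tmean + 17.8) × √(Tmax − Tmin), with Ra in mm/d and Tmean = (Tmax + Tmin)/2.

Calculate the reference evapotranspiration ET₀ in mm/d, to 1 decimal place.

Tmean = (25.9 + 7.3)/2 = 16.60 °C
ET₀ = 0.0023 × 5.27 × (16.60 + 17.8) × √18.6 = 0.0023 × 5.27 × 34.40 × 4.3128 = 1.7983 mm/d

1.8 mm/d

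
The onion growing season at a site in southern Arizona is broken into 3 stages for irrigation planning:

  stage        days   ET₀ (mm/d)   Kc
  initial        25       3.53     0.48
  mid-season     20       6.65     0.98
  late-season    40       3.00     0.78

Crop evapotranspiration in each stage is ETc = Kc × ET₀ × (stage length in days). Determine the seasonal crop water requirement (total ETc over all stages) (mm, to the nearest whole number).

266 mm

initial: 0.48 × 3.53 × 25 = 42.36 mm
mid-season: 0.98 × 6.65 × 20 = 130.34 mm
late-season: 0.78 × 3.00 × 40 = 93.60 mm
Seasonal total = 266.30 mm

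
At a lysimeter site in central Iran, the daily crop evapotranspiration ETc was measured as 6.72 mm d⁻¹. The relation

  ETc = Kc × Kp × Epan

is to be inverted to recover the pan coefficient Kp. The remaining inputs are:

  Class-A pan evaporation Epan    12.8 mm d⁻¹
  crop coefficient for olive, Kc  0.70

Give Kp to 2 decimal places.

ETc = Kc × Kp × Epan  ⇒  Kp = ETc / (Kc × Epan)
Kp = 6.72 / (0.70 × 12.8) = 6.72 / 8.960 = 0.7500

0.75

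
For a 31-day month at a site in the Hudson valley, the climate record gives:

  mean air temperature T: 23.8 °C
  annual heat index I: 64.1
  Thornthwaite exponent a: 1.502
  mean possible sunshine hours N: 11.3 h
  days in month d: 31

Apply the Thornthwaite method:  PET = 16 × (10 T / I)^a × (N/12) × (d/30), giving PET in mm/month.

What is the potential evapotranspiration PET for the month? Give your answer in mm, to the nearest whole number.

10T/I = 10 × 23.8 / 64.1 = 3.7129
(10T/I)^a = 3.7129^1.502 = 7.1731
Uncorrected PET = 16 × 7.1731 = 114.770 mm
Correction = (N/12)(d/30) = (11.3/12)(31/30) = 0.9731
PET = 114.770 × 0.9731 = 111.683 mm/month

112 mm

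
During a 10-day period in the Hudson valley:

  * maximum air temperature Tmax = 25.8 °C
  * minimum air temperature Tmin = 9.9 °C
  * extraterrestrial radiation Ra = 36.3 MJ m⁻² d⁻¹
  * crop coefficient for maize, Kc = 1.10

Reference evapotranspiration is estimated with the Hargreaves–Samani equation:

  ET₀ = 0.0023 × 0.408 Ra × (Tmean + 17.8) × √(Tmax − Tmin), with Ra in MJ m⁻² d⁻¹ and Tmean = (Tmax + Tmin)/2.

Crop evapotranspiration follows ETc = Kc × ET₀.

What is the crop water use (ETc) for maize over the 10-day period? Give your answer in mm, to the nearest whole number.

53 mm

Tmean = (25.8 + 9.9)/2 = 17.85 °C
0.408 Ra = 0.408 × 36.3 = 14.8104 mm/d equivalent
ET₀ = 0.0023 × 14.8104 × (17.85 + 17.8) × √15.9 = 0.0023 × 14.8104 × 35.65 × 3.9875 = 4.8423 mm/d
ETc = Kc × ET₀ = 1.10 × 4.8423 = 5.3265 mm/d
Over 10 days: 5.3265 × 10 = 53.265 mm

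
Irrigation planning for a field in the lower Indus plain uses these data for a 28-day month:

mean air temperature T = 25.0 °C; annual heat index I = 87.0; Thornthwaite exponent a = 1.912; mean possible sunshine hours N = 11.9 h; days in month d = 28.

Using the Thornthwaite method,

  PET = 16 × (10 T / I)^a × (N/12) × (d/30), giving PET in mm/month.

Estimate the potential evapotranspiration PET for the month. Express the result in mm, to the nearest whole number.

10T/I = 10 × 25.0 / 87.0 = 2.8736
(10T/I)^a = 2.8736^1.912 = 7.5251
Uncorrected PET = 16 × 7.5251 = 120.402 mm
Correction = (N/12)(d/30) = (11.9/12)(28/30) = 0.9256
PET = 120.402 × 0.9256 = 111.444 mm/month

111 mm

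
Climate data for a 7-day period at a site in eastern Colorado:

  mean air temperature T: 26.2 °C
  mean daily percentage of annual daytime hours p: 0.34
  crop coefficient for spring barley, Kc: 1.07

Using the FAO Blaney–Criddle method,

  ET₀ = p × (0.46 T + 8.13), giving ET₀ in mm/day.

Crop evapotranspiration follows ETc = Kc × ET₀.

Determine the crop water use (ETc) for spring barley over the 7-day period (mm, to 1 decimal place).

ET₀ = 0.34 × (0.46 × 26.2 + 8.13) = 0.34 × 20.182 = 6.8619 mm/d
ETc = Kc × ET₀ = 1.07 × 6.8619 = 7.3422 mm/d
Over 7 days: 7.3422 × 7 = 51.395 mm

51.4 mm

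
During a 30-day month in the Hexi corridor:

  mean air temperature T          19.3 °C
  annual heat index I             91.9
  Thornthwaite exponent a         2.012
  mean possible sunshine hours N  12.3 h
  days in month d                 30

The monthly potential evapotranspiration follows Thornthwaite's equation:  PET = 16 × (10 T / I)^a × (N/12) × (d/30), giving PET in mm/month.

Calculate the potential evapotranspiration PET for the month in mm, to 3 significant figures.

73.0 mm

10T/I = 10 × 19.3 / 91.9 = 2.1001
(10T/I)^a = 2.1001^2.012 = 4.4499
Uncorrected PET = 16 × 4.4499 = 71.198 mm
Correction = (N/12)(d/30) = (12.3/12)(30/30) = 1.0250
PET = 71.198 × 1.0250 = 72.978 mm/month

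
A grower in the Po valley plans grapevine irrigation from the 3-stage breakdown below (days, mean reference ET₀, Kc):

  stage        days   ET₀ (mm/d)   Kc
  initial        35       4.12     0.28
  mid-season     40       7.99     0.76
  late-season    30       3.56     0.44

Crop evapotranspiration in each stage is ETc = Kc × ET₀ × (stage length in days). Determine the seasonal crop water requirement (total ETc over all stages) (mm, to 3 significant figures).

330 mm

initial: 0.28 × 4.12 × 35 = 40.38 mm
mid-season: 0.76 × 7.99 × 40 = 242.90 mm
late-season: 0.44 × 3.56 × 30 = 46.99 mm
Seasonal total = 330.27 mm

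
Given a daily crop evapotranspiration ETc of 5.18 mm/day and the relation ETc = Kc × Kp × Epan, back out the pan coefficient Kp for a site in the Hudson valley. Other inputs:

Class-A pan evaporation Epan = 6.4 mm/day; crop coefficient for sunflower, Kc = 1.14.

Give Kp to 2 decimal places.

0.71

ETc = Kc × Kp × Epan  ⇒  Kp = ETc / (Kc × Epan)
Kp = 5.18 / (1.14 × 6.4) = 5.18 / 7.296 = 0.7100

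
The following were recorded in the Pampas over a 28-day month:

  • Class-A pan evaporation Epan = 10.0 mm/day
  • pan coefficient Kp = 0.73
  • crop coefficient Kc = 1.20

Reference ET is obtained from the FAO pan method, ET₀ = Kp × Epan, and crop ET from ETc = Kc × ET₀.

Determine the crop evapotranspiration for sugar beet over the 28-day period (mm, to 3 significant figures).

245 mm

ET₀ = 0.73 × 10.0 = 7.3000 mm/d
ETc = Kc × ET₀ = 1.20 × 7.3000 = 8.7600 mm/d
Over 28 days: 8.7600 × 28 = 245.280 mm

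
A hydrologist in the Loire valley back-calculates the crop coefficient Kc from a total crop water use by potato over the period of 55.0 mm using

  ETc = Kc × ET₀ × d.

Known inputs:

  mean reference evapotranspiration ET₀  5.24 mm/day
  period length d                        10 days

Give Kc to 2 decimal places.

1.05

ETc = Kc × ET₀ × d  ⇒  Kc = ETc / (ET₀ × d)
Kc = 55.0 / (5.24 × 10) = 55.0 / 52.40 = 1.0496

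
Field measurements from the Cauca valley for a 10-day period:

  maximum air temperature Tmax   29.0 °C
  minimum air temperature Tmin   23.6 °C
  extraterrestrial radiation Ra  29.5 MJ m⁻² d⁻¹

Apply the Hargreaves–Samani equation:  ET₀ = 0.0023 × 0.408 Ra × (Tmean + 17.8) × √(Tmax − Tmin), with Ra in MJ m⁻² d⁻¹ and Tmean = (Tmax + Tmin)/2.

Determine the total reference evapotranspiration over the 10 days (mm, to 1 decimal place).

28.4 mm

Tmean = (29.0 + 23.6)/2 = 26.30 °C
0.408 Ra = 0.408 × 29.5 = 12.0360 mm/d equivalent
ET₀ = 0.0023 × 12.0360 × (26.30 + 17.8) × √5.4 = 0.0023 × 12.0360 × 44.10 × 2.3238 = 2.8369 mm/d
Over 10 days: 2.8369 × 10 = 28.369 mm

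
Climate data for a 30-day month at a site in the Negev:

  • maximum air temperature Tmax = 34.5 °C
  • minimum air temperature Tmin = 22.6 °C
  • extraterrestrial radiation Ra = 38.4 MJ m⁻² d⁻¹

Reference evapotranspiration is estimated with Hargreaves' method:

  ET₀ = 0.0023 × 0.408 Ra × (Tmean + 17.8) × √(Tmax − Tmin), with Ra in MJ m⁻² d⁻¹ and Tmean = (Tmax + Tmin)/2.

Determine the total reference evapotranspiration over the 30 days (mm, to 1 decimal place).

Tmean = (34.5 + 22.6)/2 = 28.55 °C
0.408 Ra = 0.408 × 38.4 = 15.6672 mm/d equivalent
ET₀ = 0.0023 × 15.6672 × (28.55 + 17.8) × √11.9 = 0.0023 × 15.6672 × 46.35 × 3.4496 = 5.7615 mm/d
Over 30 days: 5.7615 × 30 = 172.845 mm

172.8 mm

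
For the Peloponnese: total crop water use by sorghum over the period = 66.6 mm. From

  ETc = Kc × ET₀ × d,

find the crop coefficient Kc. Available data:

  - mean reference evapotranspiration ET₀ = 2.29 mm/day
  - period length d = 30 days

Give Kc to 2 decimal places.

ETc = Kc × ET₀ × d  ⇒  Kc = ETc / (ET₀ × d)
Kc = 66.6 / (2.29 × 30) = 66.6 / 68.70 = 0.9694

0.97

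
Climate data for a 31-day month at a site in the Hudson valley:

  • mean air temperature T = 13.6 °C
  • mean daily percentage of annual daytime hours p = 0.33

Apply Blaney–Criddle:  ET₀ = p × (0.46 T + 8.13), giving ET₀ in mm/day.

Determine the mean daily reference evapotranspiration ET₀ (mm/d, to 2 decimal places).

4.75 mm/d

ET₀ = 0.33 × (0.46 × 13.6 + 8.13) = 0.33 × 14.386 = 4.7474 mm/d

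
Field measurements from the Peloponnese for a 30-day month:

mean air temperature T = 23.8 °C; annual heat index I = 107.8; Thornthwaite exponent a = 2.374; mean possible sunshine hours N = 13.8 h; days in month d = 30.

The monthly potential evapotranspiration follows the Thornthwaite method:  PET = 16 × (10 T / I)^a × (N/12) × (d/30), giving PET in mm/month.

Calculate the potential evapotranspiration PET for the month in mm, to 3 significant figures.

121 mm

10T/I = 10 × 23.8 / 107.8 = 2.2078
(10T/I)^a = 2.2078^2.374 = 6.5548
Uncorrected PET = 16 × 6.5548 = 104.877 mm
Correction = (N/12)(d/30) = (13.8/12)(30/30) = 1.1500
PET = 104.877 × 1.1500 = 120.609 mm/month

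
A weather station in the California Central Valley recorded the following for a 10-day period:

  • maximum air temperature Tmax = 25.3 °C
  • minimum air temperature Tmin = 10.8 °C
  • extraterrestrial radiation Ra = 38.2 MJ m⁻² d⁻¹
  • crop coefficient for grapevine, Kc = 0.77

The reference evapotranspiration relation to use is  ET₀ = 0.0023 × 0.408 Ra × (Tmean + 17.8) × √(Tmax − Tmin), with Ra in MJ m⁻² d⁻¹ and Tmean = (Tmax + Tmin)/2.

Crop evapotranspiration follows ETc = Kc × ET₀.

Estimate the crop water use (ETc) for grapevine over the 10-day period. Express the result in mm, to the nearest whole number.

Tmean = (25.3 + 10.8)/2 = 18.05 °C
0.408 Ra = 0.408 × 38.2 = 15.5856 mm/d equivalent
ET₀ = 0.0023 × 15.5856 × (18.05 + 17.8) × √14.5 = 0.0023 × 15.5856 × 35.85 × 3.8079 = 4.8936 mm/d
ETc = Kc × ET₀ = 0.77 × 4.8936 = 3.7681 mm/d
Over 10 days: 3.7681 × 10 = 37.681 mm

38 mm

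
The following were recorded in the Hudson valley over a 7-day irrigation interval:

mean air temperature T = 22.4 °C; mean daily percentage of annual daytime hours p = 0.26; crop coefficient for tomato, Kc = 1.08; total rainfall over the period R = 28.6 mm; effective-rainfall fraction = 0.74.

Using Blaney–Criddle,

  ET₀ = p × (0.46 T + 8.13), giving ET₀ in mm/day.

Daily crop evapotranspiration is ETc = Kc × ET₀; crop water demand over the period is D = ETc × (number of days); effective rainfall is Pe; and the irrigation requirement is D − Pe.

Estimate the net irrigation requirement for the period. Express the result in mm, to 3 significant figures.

15.1 mm

ET₀ = 0.26 × (0.46 × 22.4 + 8.13) = 0.26 × 18.434 = 4.7928 mm/d
ETc = Kc × ET₀ = 1.08 × 4.7928 = 5.1762 mm/d
Crop demand D = ETc × 7 d = 5.1762 × 7 = 36.233 mm
Pe = 0.74 × 28.6 = 21.164 mm
D − Pe = 36.233 − 21.164 = 15.069 mm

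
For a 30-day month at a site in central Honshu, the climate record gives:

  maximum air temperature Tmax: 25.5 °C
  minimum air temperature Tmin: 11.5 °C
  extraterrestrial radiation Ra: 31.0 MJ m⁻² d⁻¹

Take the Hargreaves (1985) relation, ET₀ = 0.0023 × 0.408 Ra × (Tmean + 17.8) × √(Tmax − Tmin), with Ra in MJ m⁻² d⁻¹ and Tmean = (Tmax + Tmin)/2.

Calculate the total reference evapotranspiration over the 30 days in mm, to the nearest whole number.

Tmean = (25.5 + 11.5)/2 = 18.50 °C
0.408 Ra = 0.408 × 31.0 = 12.6480 mm/d equivalent
ET₀ = 0.0023 × 12.6480 × (18.50 + 17.8) × √14.0 = 0.0023 × 12.6480 × 36.30 × 3.7417 = 3.9512 mm/d
Over 30 days: 3.9512 × 30 = 118.536 mm

119 mm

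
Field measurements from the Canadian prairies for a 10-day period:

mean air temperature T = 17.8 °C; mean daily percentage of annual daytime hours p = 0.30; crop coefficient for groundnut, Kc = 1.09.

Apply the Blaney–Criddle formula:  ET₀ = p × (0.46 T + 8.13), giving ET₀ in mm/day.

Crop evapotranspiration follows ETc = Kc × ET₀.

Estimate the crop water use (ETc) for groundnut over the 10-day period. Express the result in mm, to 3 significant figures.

53.4 mm

ET₀ = 0.30 × (0.46 × 17.8 + 8.13) = 0.30 × 16.318 = 4.8954 mm/d
ETc = Kc × ET₀ = 1.09 × 4.8954 = 5.3360 mm/d
Over 10 days: 5.3360 × 10 = 53.360 mm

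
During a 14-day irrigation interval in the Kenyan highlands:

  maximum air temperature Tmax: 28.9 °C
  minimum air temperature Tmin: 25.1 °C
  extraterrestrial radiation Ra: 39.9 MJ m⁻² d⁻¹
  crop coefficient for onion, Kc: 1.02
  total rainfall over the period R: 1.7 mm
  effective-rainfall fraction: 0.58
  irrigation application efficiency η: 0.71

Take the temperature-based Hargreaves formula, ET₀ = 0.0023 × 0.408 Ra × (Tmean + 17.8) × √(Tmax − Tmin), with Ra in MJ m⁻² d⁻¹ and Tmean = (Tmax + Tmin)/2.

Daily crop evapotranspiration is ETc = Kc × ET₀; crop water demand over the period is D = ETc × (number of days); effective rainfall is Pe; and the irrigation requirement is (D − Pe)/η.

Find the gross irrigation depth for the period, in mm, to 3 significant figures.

64.4 mm

Tmean = (28.9 + 25.1)/2 = 27.00 °C
0.408 Ra = 0.408 × 39.9 = 16.2792 mm/d equivalent
ET₀ = 0.0023 × 16.2792 × (27.00 + 17.8) × √3.8 = 0.0023 × 16.2792 × 44.80 × 1.9494 = 3.2699 mm/d
ETc = Kc × ET₀ = 1.02 × 3.2699 = 3.3353 mm/d
Crop demand D = ETc × 14 d = 3.3353 × 14 = 46.694 mm
Pe = 0.58 × 1.7 = 0.986 mm
D − Pe = 46.694 − 0.986 = 45.708 mm
Gross irrigation = 45.708 / 0.71 = 64.377 mm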